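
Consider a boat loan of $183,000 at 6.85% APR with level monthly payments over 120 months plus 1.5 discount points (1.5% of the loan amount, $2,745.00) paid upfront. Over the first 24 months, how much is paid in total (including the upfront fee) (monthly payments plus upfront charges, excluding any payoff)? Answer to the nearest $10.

$53,400

At 6.85% the monthly rate is 0.0057083, so the payment is 183,000 × 0.0057083 / (1 − 1.0057083^−120) = $2,110.66.
Total outlay = 24 × $2,110.66 + $2,745.00 = $53,400.84.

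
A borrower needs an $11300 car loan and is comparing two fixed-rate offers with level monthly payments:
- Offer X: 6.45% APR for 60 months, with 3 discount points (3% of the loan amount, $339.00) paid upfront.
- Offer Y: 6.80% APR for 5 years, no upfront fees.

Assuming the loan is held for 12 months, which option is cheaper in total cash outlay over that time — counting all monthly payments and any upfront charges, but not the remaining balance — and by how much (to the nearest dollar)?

Offer Y by $317

Offer X: at 6.45% the monthly rate is 0.0053750, so the payment is 11,300 × 0.0053750 / (1 − 1.0053750^−60) = $220.83.
Offer Y: monthly rate = 6.8%/12 = 0.0056667; payment = 11,300 × 0.0056667 / (1 − (1+0.0056667)^−60) = $222.69.
Over 12 months: Offer X costs 12 × $220.83 + $339.00 = $2,988.96; Offer Y costs 12 × $222.69 = $2,672.28.
Offer Y is cheaper by $2,988.96 − $2,672.28 = $316.68.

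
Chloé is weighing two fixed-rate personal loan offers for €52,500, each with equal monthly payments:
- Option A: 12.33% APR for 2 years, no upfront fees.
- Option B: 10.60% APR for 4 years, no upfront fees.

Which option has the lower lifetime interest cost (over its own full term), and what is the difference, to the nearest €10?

Option A by €5,140

Option A: monthly rate = 12.33%/12 = 0.0102750; payment = 52,500 × 0.0102750 / (1 − (1+0.0102750)^−24) = €2,479.46.
Total interest on Option A = 24 × €2,479.46 − €52,500 = €7,007.04.
Option B: at 10.60% the monthly rate is 0.0088333, so the payment is 52,500 × 0.0088333 / (1 − 1.0088333^−48) = €1,346.71.
Total interest on Option B = 48 × €1,346.71 − €52,500 = €12,142.08.
Option A is lower by €5,135.04.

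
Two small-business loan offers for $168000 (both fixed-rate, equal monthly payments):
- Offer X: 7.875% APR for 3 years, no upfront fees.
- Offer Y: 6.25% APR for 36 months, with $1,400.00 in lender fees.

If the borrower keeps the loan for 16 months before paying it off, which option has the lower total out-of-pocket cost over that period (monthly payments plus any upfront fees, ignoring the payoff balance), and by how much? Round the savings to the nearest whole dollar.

Offer Y by $598

Offer X: monthly rate = 7.875%/12 = 0.0065625; payment = 168,000 × 0.0065625 / (1 − (1+0.0065625)^−36) = $5,254.83.
Offer Y: at 6.25% the monthly rate is 0.0052083, so the payment is 168,000 × 0.0052083 / (1 − 1.0052083^−36) = $5,129.94.
Over 16 months: Offer X costs 16 × $5,254.83 = $84,077.28; Offer Y costs 16 × $5,129.94 + $1,400.00 = $83,479.04.
Offer Y is cheaper by $84,077.28 − $83,479.04 = $598.24.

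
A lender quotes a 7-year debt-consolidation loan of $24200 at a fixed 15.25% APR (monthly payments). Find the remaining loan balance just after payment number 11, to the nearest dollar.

With monthly rate i = 15.25%/12 = 0.0127083, the balance after k of n payments is P · [(1+i)^n − (1+i)^k] / [(1+i)^n − 1].
(1+0.0127083)^84 = 2.88860548 and (1+0.0127083)^11 = 1.14902167, so the balance is 24,200 × (2.88860548 − 1.14902167) / (2.88860548 − 1) = $22,290.48.

$22,290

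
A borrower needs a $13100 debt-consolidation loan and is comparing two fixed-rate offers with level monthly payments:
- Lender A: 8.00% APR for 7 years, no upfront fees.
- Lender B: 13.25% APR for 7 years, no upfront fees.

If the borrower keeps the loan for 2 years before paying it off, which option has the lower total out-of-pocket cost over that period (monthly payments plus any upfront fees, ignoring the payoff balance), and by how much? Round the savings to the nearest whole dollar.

Lender A: monthly rate = 8%/12 = 0.0066667; payment = 13,100 × 0.0066667 / (1 − (1+0.0066667)^−84) = $204.18.
Lender B: at 13.25% the monthly rate is 0.0110417, so the payment is 13,100 × 0.0110417 / (1 − 1.0110417^−84) = $240.10.
Over 24 months: Lender A costs 24 × $204.18 = $4,900.32; Lender B costs 24 × $240.10 = $5,762.40.
Lender A is cheaper by $5,762.40 − $4,900.32 = $862.08.

Lender A by $862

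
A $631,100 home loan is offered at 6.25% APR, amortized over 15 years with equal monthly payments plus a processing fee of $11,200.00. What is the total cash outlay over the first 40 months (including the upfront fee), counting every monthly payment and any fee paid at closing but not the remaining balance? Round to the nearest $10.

$227,650

At 6.25% the monthly rate is 0.0052083, so the payment is 631,100 × 0.0052083 / (1 − 1.0052083^−180) = $5,411.20.
Total outlay = 40 × $5,411.20 + $11,200.00 = $227,648.00.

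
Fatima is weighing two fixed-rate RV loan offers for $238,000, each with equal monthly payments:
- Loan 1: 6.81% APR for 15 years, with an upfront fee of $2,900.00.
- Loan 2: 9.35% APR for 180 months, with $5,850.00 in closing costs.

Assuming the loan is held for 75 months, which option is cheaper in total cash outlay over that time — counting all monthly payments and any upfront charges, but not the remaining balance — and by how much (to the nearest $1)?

Loan 1: at 6.81% the monthly rate is 0.0056750, so the payment is 238,000 × 0.0056750 / (1 − 1.0056750^−180) = $2,114.01.
Loan 2: monthly rate = 9.35%/12 = 0.0077917; payment = 238,000 × 0.0077917 / (1 − (1+0.0077917)^−180) = $2,463.76.
Over 75 months: Loan 1 costs 75 × $2,114.01 + $2,900.00 = $161,450.75; Loan 2 costs 75 × $2,463.76 + $5,850.00 = $190,632.00.
Loan 1 is cheaper by $190,632.00 − $161,450.75 = $29,181.25.

Loan 1 by $29,181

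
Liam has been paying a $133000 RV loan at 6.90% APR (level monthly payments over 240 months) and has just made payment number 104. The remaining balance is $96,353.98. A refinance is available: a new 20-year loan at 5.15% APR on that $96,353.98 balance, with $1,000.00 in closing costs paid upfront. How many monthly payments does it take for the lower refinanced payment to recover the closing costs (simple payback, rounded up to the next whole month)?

Current payment = 133,000 × 6.9%/12 / (1 − (1+0.0057500)^−240) = $1,023.18.
Refinanced payment = 96,353.98 × 0.0042917 / (1 − (1+0.0042917)^−240) = $643.90.
Monthly savings = $1,023.18 − $643.90 = $379.28.
Break-even = $1,000.00 / $379.28 = 2.64 → 3 months.

3 months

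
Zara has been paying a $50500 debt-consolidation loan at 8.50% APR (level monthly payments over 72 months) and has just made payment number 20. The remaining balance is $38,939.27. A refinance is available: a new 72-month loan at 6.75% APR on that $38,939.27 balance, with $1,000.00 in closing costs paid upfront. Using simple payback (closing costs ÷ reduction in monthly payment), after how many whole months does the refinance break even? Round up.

Current payment = 50,500 × 8.5%/12 / (1 − (1+0.0070833)^−72) = $897.81.
Refinanced payment = 38,939.27 × 0.0056250 / (1 − (1+0.0056250)^−72) = $659.21.
Monthly savings = $897.81 − $659.21 = $238.60.
Break-even = $1,000.00 / $238.60 = 4.19 → 5 months.

5 months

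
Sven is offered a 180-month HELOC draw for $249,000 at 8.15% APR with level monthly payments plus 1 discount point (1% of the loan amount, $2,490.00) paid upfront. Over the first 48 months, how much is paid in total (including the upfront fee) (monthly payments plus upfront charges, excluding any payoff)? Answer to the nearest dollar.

$117,747

At 8.15% the monthly rate is 0.0067917, so the payment is 249,000 × 0.0067917 / (1 − 1.0067917^−180) = $2,401.19.
Total outlay = 48 × $2,401.19 + $2,490.00 = $117,747.12.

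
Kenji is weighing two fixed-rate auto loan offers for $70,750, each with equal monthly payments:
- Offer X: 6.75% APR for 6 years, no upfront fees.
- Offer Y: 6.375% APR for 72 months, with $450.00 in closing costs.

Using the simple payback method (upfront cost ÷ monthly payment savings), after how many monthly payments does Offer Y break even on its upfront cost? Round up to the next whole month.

Offer X: at 6.75% the monthly rate is 0.0056250, so the payment is 70,750 × 0.0056250 / (1 − 1.0056250^−72) = $1,197.74.
Offer Y: monthly rate = 6.375%/12 = 0.0053125; payment = 70,750 × 0.0053125 / (1 − (1+0.0053125)^−72) = $1,185.10.
Monthly savings = $1,197.74 − $1,185.10 = $12.64.
Break-even = $450.00 / $12.64 = 35.60 → 36 months.

36 months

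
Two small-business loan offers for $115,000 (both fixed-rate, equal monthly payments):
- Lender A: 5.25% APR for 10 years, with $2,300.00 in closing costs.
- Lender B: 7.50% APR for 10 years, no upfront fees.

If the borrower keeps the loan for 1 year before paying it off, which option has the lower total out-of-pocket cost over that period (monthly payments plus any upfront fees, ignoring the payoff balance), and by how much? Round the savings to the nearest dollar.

Lender A: at 5.25% the monthly rate is 0.0043750, so the payment is 115,000 × 0.0043750 / (1 − 1.0043750^−120) = $1,233.85.
Lender B: monthly rate = 7.5%/12 = 0.0062500; payment = 115,000 × 0.0062500 / (1 − (1+0.0062500)^−120) = $1,365.07.
Over 12 months: Lender A costs 12 × $1,233.85 + $2,300.00 = $17,106.20; Lender B costs 12 × $1,365.07 = $16,380.84.
Lender B is cheaper by $17,106.20 − $16,380.84 = $725.36.

Lender B by $725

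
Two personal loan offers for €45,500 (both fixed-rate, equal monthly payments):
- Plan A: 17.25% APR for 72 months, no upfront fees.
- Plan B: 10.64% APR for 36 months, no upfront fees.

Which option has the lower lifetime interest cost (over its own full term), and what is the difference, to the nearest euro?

Plan A: at 17.25% the monthly rate is 0.0143750, so the payment is 45,500 × 0.0143750 / (1 − 1.0143750^−72) = €1,018.56.
Total interest on Plan A = 72 × €1,018.56 − €45,500 = €27,836.32.
Plan B: monthly rate = 10.64%/12 = 0.0088667; payment = 45,500 × 0.0088667 / (1 − (1+0.0088667)^−36) = €1,481.87.
Total interest on Plan B = 36 × €1,481.87 − €45,500 = €7,847.32.
Plan B is lower by €19,989.00.

Plan B by €19,989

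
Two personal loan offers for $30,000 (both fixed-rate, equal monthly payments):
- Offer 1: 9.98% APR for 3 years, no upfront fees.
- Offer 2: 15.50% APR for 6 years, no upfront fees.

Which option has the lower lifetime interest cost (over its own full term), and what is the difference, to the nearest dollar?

Offer 1: at 9.98% the monthly rate is 0.0083167, so the payment is 30,000 × 0.0083167 / (1 − 1.0083167^−36) = $967.73.
Total interest on Offer 1 = 36 × $967.73 − $30,000 = $4,838.28.
Offer 2: monthly rate = 15.5%/12 = 0.0129167; payment = 30,000 × 0.0129167 / (1 − (1+0.0129167)^−72) = $642.52.
Total interest on Offer 2 = 72 × $642.52 − $30,000 = $16,261.44.
Offer 1 is lower by $11,423.16.

Offer 1 by $11,423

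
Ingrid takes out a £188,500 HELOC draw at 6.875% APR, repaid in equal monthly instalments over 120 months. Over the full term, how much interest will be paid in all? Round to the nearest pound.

£72,682

At 6.875% the monthly rate is 0.0057292, so the payment is 188,500 × 0.0057292 / (1 − 1.0057292^−120) = £2,176.52.
Total paid = 120 × £2,176.52 = £261,182.40; interest = £261,182.40 − £188,500 = £72,682.40.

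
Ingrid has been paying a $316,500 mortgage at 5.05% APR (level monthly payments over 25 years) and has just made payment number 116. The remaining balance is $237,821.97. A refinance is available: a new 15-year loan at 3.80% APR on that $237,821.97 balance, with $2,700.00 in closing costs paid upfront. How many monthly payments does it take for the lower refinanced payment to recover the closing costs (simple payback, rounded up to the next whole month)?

22 months

Current payment = 316,500 × 5.05%/12 / (1 − (1+0.0042083)^−300) = $1,859.46.
Refinanced payment = 237,821.97 × 0.0031667 / (1 − (1+0.0031667)^−180) = $1,735.40.
Monthly savings = $1,859.46 − $1,735.40 = $124.06.
Break-even = $2,700.00 / $124.06 = 21.76 → 22 months.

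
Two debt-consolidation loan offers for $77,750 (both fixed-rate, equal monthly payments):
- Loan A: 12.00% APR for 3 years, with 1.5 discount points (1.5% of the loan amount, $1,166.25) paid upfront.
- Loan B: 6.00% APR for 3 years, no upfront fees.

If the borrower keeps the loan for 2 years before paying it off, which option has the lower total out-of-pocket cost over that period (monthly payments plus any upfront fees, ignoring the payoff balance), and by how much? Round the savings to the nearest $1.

Loan B by $6,377

Loan A: monthly rate = 12%/12 = 0.0100000; payment = 77,750 × 0.0100000 / (1 − (1+0.0100000)^−36) = $2,582.41.
Loan B: monthly rate = 6%/12 = 0.0050000; payment = 77,750 × 0.0050000 / (1 − (1+0.0050000)^−36) = $2,365.31.
Over 24 months: Loan A costs 24 × $2,582.41 + $1,166.25 = $63,144.09; Loan B costs 24 × $2,365.31 = $56,767.44.
Loan B is cheaper by $63,144.09 − $56,767.44 = $6,376.65.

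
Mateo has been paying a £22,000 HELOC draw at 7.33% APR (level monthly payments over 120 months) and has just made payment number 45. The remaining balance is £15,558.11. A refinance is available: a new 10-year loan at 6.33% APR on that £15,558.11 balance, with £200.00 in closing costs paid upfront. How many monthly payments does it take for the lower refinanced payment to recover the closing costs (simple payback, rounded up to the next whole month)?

Current payment = 22,000 × 7.33%/12 / (1 − (1+0.0061083)^−120) = £259.20.
Refinanced payment = 15,558.11 × 0.0052750 / (1 − (1+0.0052750)^−120) = £175.32.
Monthly savings = £259.20 − £175.32 = £83.88.
Break-even = £200.00 / £83.88 = 2.38 → 3 months.

3 months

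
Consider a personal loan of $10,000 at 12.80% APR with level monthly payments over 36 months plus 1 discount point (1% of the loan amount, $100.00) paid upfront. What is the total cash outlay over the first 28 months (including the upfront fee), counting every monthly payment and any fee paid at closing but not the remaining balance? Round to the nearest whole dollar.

$9,507

At 12.80% the monthly rate is 0.0106667, so the payment is 10,000 × 0.0106667 / (1 − 1.0106667^−36) = $335.98.
Total outlay = 28 × $335.98 + $100.00 = $9,507.44.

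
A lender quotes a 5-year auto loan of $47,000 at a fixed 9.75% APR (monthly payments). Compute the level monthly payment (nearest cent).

$992.84

Monthly rate = 9.75%/12 = 0.0081250; payment = 47,000 × 0.0081250 / (1 − (1+0.0081250)^−60) = $992.84.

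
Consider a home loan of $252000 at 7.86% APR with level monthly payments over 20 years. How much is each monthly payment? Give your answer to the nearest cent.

Monthly rate = 7.86%/12 = 0.0065500; payment = 252,000 × 0.0065500 / (1 − (1+0.0065500)^−240) = $2,085.93.

$2,085.93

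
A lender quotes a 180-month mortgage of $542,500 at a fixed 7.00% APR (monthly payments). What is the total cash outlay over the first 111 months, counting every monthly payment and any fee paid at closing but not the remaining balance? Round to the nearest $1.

$541,252

At 7.00% the monthly rate is 0.0058333, so the payment is 542,500 × 0.0058333 / (1 − 1.0058333^−180) = $4,876.14.
Total outlay = 111 × $4,876.14 = $541,251.54.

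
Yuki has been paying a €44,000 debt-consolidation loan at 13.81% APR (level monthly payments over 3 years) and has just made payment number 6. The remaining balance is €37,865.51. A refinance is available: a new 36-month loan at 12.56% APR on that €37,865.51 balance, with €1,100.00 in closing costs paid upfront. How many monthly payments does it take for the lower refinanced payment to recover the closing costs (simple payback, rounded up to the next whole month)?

Current payment = 44,000 × 13.81%/12 / (1 − (1+0.0115083)^−36) = €1,499.76.
Refinanced payment = 37,865.51 × 0.0104667 / (1 − (1+0.0104667)^−36) = €1,267.83.
Monthly savings = €1,499.76 − €1,267.83 = €231.93.
Break-even = €1,100.00 / €231.93 = 4.74 → 5 months.

5 months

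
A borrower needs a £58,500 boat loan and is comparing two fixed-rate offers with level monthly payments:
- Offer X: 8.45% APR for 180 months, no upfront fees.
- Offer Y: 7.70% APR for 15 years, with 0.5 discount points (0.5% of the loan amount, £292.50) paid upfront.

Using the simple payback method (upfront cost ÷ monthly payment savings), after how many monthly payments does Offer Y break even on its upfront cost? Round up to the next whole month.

Offer X: at 8.45% the monthly rate is 0.0070417, so the payment is 58,500 × 0.0070417 / (1 − 1.0070417^−180) = £574.36.
Offer Y: at 7.70% the monthly rate is 0.0064167, so the payment is 58,500 × 0.0064167 / (1 − 1.0064167^−180) = £548.97.
Monthly savings = £574.36 − £548.97 = £25.39.
Break-even = £292.50 / £25.39 = 11.52 → 12 months.

12 months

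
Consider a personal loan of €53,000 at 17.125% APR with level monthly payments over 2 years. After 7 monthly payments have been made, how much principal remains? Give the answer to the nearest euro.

€39,356

With monthly rate i = 17.125%/12 = 0.0142708, the balance after k of n payments is P · [(1+i)^n − (1+i)^k] / [(1+i)^n − 1].
(1+0.0142708)^24 = 1.40505876 and (1+0.0142708)^7 = 1.10427581, so the balance is 53,000 × (1.40505876 − 1.10427581) / (1.40505876 − 1) = €39,356.01.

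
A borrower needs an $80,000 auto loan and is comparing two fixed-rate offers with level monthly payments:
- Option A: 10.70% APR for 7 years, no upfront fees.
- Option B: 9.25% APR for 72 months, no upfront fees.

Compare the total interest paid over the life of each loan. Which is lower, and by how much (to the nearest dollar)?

Option A: at 10.70% the monthly rate is 0.0089167, so the payment is 80,000 × 0.0089167 / (1 − 1.0089167^−84) = $1,357.21.
Total interest on Option A = 84 × $1,357.21 − $80,000 = $34,005.64.
Option B: at 9.25% the monthly rate is 0.0077083, so the payment is 80,000 × 0.0077083 / (1 − 1.0077083^−72) = $1,451.99.
Total interest on Option B = 72 × $1,451.99 − $80,000 = $24,543.28.
Option B is lower by $9,462.36.

Option B by $9,462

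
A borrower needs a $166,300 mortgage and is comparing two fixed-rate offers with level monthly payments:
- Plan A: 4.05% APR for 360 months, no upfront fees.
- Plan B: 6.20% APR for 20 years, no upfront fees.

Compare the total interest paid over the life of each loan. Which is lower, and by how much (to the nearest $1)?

Plan A: monthly rate = 4.05%/12 = 0.0033750; payment = 166,300 × 0.0033750 / (1 − (1+0.0033750)^−360) = $798.74.
Total interest on Plan A = 360 × $798.74 − $166,300 = $121,246.40.
Plan B: at 6.20% the monthly rate is 0.0051667, so the payment is 166,300 × 0.0051667 / (1 − 1.0051667^−240) = $1,210.69.
Total interest on Plan B = 240 × $1,210.69 − $166,300 = $124,265.60.
Plan A is lower by $3,019.20.

Plan A by $3,019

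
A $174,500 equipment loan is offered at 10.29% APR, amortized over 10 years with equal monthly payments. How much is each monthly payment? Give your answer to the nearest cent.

Monthly rate = 10.29%/12 = 0.0085750; payment = 174,500 × 0.0085750 / (1 − (1+0.0085750)^−120) = $2,334.14.

$2,334.14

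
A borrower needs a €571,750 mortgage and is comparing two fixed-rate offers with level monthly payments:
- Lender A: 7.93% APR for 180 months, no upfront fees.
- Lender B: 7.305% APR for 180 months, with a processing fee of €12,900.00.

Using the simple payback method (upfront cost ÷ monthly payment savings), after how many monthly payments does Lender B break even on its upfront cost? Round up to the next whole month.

64 months

Lender A: monthly rate = 7.93%/12 = 0.0066083; payment = 571,750 × 0.0066083 / (1 − (1+0.0066083)^−180) = €5,440.86.
Lender B: at 7.305% the monthly rate is 0.0060875, so the payment is 571,750 × 0.0060875 / (1 − 1.0060875^−180) = €5,237.04.
Monthly savings = €5,440.86 − €5,237.04 = €203.82.
Break-even = €12,900.00 / €203.82 = 63.29 → 64 months.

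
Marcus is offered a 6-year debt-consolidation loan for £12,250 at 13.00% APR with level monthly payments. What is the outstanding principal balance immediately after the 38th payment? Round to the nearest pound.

£6,963

With monthly rate i = 13%/12 = 0.0108333, the balance after k of n payments is P · [(1+i)^n − (1+i)^k] / [(1+i)^n − 1].
(1+0.0108333)^72 = 2.17234074 and (1+0.0108333)^38 = 1.50599345, so the balance is 12,250 × (2.17234074 − 1.50599345) / (2.17234074 − 1) = £6,962.78.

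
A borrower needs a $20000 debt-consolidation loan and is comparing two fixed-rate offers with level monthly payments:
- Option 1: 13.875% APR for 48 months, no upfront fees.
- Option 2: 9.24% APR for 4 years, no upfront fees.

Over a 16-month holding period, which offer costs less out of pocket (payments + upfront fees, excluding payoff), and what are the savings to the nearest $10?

Option 2 by $720

Option 1: monthly rate = 13.875%/12 = 0.0115625; payment = 20,000 × 0.0115625 / (1 − (1+0.0115625)^−48) = $545.28.
Option 2: monthly rate = 9.24%/12 = 0.0077000; payment = 20,000 × 0.0077000 / (1 − (1+0.0077000)^−48) = $499.98.
Over 16 months: Option 1 costs 16 × $545.28 = $8,724.48; Option 2 costs 16 × $499.98 = $7,999.68.
Option 2 is cheaper by $8,724.48 − $7,999.68 = $724.80.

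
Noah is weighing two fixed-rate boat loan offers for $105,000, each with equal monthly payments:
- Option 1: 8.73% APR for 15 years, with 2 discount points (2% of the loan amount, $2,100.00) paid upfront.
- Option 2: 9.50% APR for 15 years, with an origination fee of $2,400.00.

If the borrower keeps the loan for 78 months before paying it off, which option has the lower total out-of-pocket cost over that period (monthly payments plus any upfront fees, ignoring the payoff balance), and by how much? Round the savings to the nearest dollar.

Option 1: at 8.73% the monthly rate is 0.0072750, so the payment is 105,000 × 0.0072750 / (1 − 1.0072750^−180) = $1,048.18.
Option 2: at 9.50% the monthly rate is 0.0079167, so the payment is 105,000 × 0.0079167 / (1 − 1.0079167^−180) = $1,096.44.
Over 78 months: Option 1 costs 78 × $1,048.18 + $2,100.00 = $83,858.04; Option 2 costs 78 × $1,096.44 + $2,400.00 = $87,922.32.
Option 1 is cheaper by $87,922.32 − $83,858.04 = $4,064.28.

Option 1 by $4,064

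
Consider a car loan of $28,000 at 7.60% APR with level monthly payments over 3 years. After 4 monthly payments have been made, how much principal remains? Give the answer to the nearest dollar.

$25,194

With monthly rate i = 7.6%/12 = 0.0063333, the balance after k of n payments is P · [(1+i)^n − (1+i)^k] / [(1+i)^n − 1].
(1+0.0063333)^36 = 1.25518257 and (1+0.0063333)^4 = 1.02557502, so the balance is 28,000 × (1.25518257 − 1.02557502) / (1.25518257 − 1) = $25,193.77.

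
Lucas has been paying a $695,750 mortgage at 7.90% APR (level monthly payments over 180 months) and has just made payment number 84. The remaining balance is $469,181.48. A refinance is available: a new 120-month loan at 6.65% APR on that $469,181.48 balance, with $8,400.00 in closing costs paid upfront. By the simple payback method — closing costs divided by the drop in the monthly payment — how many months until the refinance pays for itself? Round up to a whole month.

7 months

Current payment = 695,750 × 7.9%/12 / (1 − (1+0.0065833)^−180) = $6,608.85.
Refinanced payment = 469,181.48 × 0.0055417 / (1 − (1+0.0055417)^−120) = $5,363.34.
Monthly savings = $6,608.85 − $5,363.34 = $1,245.51.
Break-even = $8,400.00 / $1,245.51 = 6.74 → 7 months.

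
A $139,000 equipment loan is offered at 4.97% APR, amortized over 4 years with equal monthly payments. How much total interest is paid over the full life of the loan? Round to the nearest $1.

$14,561

Monthly rate = 4.97%/12 = 0.0041417; payment = 139,000 × 0.0041417 / (1 − (1+0.0041417)^−48) = $3,199.18.
Total paid = 48 × $3,199.18 = $153,560.64; interest = $153,560.64 − $139,000 = $14,560.64.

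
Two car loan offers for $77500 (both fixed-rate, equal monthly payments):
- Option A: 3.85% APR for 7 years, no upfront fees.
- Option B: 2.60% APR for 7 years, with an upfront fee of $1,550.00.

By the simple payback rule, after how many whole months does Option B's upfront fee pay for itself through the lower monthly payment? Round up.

Option A: monthly rate = 3.85%/12 = 0.0032083; payment = 77,500 × 0.0032083 / (1 − (1+0.0032083)^−84) = $1,053.99.
Option B: monthly rate = 2.6%/12 = 0.0021667; payment = 77,500 × 0.0021667 / (1 − (1+0.0021667)^−84) = $1,010.12.
Monthly savings = $1,053.99 − $1,010.12 = $43.87.
Break-even = $1,550.00 / $43.87 = 35.33 → 36 months.

36 months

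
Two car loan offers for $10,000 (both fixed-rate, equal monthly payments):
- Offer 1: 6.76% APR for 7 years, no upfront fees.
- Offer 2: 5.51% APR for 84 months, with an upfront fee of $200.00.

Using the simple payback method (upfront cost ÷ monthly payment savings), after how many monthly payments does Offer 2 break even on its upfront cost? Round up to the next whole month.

Offer 1: monthly rate = 6.76%/12 = 0.0056333; payment = 10,000 × 0.0056333 / (1 − (1+0.0056333)^−84) = $149.76.
Offer 2: at 5.51% the monthly rate is 0.0045917, so the payment is 10,000 × 0.0045917 / (1 − 1.0045917^−84) = $143.75.
Monthly savings = $149.76 − $143.75 = $6.01.
Break-even = $200.00 / $6.01 = 33.28 → 34 months.

34 months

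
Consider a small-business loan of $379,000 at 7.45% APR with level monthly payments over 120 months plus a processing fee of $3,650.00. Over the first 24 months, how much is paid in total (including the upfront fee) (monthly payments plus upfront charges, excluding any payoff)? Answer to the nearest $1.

At 7.45% the monthly rate is 0.0062083, so the payment is 379,000 × 0.0062083 / (1 − 1.0062083^−120) = $4,488.91.
Total outlay = 24 × $4,488.91 + $3,650.00 = $111,383.84.

$111,384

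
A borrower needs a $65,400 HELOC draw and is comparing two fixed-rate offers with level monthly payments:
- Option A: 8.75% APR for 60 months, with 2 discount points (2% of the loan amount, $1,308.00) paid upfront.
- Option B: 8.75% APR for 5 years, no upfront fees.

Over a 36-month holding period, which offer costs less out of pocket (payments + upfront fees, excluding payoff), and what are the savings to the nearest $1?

Option B by $1,308

Option A: at 8.75% the monthly rate is 0.0072917, so the payment is 65,400 × 0.0072917 / (1 − 1.0072917^−60) = $1,349.68.
Option B: monthly rate = 8.75%/12 = 0.0072917; payment = 65,400 × 0.0072917 / (1 − (1+0.0072917)^−60) = $1,349.68.
Over 36 months: Option A costs 36 × $1,349.68 + $1,308.00 = $49,896.48; Option B costs 36 × $1,349.68 = $48,588.48.
Option B is cheaper by $49,896.48 − $48,588.48 = $1,308.00.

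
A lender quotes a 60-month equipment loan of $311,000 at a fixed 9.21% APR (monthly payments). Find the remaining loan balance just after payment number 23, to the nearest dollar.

With monthly rate i = 9.21%/12 = 0.0076750, the balance after k of n payments is P · [(1+i)^n − (1+i)^k] / [(1+i)^n − 1].
(1+0.0076750)^60 = 1.58208219 and (1+0.0076750)^23 = 1.19226044, so the balance is 311,000 × (1.58208219 − 1.19226044) / (1.58208219 − 1) = $208,277.40.

$208,277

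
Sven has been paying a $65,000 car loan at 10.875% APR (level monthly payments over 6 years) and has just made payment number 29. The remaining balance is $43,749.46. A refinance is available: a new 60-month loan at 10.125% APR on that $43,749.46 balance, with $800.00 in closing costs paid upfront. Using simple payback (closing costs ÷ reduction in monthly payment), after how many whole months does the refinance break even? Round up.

3 months

Current payment = 65,000 × 10.875%/12 / (1 − (1+0.0090625)^−72) = $1,233.06.
Refinanced payment = 43,749.46 × 0.0084375 / (1 − (1+0.0084375)^−60) = $932.24.
Monthly savings = $1,233.06 − $932.24 = $300.82.
Break-even = $800.00 / $300.82 = 2.66 → 3 months.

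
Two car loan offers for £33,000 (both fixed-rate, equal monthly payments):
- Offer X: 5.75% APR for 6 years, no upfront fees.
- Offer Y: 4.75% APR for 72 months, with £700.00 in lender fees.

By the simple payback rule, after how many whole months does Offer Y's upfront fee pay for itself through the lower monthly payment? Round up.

46 months

Offer X: monthly rate = 5.75%/12 = 0.0047917; payment = 33,000 × 0.0047917 / (1 − (1+0.0047917)^−72) = £543.02.
Offer Y: monthly rate = 4.75%/12 = 0.0039583; payment = 33,000 × 0.0039583 / (1 − (1+0.0039583)^−72) = £527.64.
Monthly savings = £543.02 − £527.64 = £15.38.
Break-even = £700.00 / £15.38 = 45.51 → 46 months.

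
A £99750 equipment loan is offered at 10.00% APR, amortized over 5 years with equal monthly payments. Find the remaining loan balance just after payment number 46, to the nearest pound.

With monthly rate i = 10%/12 = 0.0083333, the balance after k of n payments is P · [(1+i)^n − (1+i)^k] / [(1+i)^n − 1].
(1+0.0083333)^60 = 1.64530893 and (1+0.0083333)^46 = 1.46483840, so the balance is 99,750 × (1.64530893 − 1.46483840) / (1.64530893 − 1) = £27,896.62.

£27,897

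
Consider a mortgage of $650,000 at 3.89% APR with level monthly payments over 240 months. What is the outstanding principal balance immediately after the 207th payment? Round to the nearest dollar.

With monthly rate i = 3.89%/12 = 0.0032417, the balance after k of n payments is P · [(1+i)^n − (1+i)^k] / [(1+i)^n − 1].
(1+0.0032417)^240 = 2.17437596 and (1+0.0032417)^207 = 1.95411953, so the balance is 650,000 × (2.17437596 − 1.95411953) / (2.17437596 − 1) = $121,908.73.

$121,909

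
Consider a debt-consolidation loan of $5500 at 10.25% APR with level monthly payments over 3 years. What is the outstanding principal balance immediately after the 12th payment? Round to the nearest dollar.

$3,850

With monthly rate i = 10.25%/12 = 0.0085417, the balance after k of n payments is P · [(1+i)^n − (1+i)^k] / [(1+i)^n − 1].
(1+0.0085417)^36 = 1.35824598 and (1+0.0085417)^12 = 1.10745514, so the balance is 5,500 × (1.35824598 − 1.10745514) / (1.35824598 − 1) = $3,850.29.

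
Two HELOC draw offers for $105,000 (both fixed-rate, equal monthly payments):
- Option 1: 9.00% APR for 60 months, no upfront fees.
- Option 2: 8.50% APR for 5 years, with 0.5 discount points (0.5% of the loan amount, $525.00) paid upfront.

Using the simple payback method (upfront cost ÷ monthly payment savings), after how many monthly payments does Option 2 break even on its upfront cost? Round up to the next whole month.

Option 1: at 9.00% the monthly rate is 0.0075000, so the payment is 105,000 × 0.0075000 / (1 − 1.0075000^−60) = $2,179.63.
Option 2: monthly rate = 8.5%/12 = 0.0070833; payment = 105,000 × 0.0070833 / (1 − (1+0.0070833)^−60) = $2,154.24.
Monthly savings = $2,179.63 − $2,154.24 = $25.39.
Break-even = $525.00 / $25.39 = 20.68 → 21 months.

21 months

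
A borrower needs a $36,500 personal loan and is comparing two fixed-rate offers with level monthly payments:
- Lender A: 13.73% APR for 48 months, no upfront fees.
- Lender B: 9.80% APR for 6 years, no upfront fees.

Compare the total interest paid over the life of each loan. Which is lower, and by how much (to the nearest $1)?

Lender A by $782

Lender A: monthly rate = 13.73%/12 = 0.0114417; payment = 36,500 × 0.0114417 / (1 − (1+0.0114417)^−48) = $992.48.
Total interest on Lender A = 48 × $992.48 − $36,500 = $11,139.04.
Lender B: monthly rate = 9.8%/12 = 0.0081667; payment = 36,500 × 0.0081667 / (1 − (1+0.0081667)^−72) = $672.52.
Total interest on Lender B = 72 × $672.52 − $36,500 = $11,921.44.
Lender A is lower by $782.40.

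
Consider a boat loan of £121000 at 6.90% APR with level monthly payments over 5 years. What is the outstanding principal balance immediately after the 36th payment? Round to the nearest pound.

£53,440

With monthly rate i = 6.9%/12 = 0.0057500, the balance after k of n payments is P · [(1+i)^n − (1+i)^k] / [(1+i)^n − 1].
(1+0.0057500)^60 = 1.41059544 and (1+0.0057500)^36 = 1.22925359, so the balance is 121,000 × (1.41059544 − 1.22925359) / (1.41059544 − 1) = £53,440.35.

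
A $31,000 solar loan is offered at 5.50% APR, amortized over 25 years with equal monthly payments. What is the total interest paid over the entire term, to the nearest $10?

Monthly rate = 5.5%/12 = 0.0045833; payment = 31,000 × 0.0045833 / (1 − (1+0.0045833)^−300) = $190.37.
Total paid = 300 × $190.37 = $57,111.00; interest = $57,111.00 − $31,000 = $26,111.00.

$26,110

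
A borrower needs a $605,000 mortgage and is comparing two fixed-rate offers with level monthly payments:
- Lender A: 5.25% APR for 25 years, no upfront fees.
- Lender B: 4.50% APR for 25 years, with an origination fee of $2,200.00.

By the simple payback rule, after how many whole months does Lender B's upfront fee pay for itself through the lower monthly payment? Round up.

9 months

Lender A: monthly rate = 5.25%/12 = 0.0043750; payment = 605,000 × 0.0043750 / (1 − (1+0.0043750)^−300) = $3,625.45.
Lender B: at 4.50% the monthly rate is 0.0037500, so the payment is 605,000 × 0.0037500 / (1 − 1.0037500^−300) = $3,362.79.
Monthly savings = $3,625.45 − $3,362.79 = $262.66.
Break-even = $2,200.00 / $262.66 = 8.38 → 9 months.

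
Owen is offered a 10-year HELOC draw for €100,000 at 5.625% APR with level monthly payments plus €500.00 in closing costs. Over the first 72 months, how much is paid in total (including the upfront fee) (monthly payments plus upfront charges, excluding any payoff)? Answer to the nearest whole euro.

€79,086

Monthly rate = 5.625%/12 = 0.0046875; payment = 100,000 × 0.0046875 / (1 − (1+0.0046875)^−120) = €1,091.47.
Total outlay = 72 × €1,091.47 + €500.00 = €79,085.84.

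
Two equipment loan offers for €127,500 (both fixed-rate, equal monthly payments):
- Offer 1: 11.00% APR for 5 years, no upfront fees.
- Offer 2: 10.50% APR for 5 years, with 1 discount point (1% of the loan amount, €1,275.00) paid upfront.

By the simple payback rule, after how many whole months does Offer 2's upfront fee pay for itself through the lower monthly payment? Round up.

41 months

Offer 1: at 11.00% the monthly rate is 0.0091667, so the payment is 127,500 × 0.0091667 / (1 − 1.0091667^−60) = €2,772.16.
Offer 2: at 10.50% the monthly rate is 0.0087500, so the payment is 127,500 × 0.0087500 / (1 − 1.0087500^−60) = €2,740.47.
Monthly savings = €2,772.16 − €2,740.47 = €31.69.
Break-even = €1,275.00 / €31.69 = 40.23 → 41 months.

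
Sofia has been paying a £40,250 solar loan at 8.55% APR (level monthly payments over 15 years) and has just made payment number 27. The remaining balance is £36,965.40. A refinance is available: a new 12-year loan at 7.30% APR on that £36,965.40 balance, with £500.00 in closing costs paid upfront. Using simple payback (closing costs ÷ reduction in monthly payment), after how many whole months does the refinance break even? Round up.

44 months

Current payment = 40,250 × 8.55%/12 / (1 − (1+0.0071250)^−180) = £397.54.
Refinanced payment = 36,965.40 × 0.0060833 / (1 − (1+0.0060833)^−144) = £386.08.
Monthly savings = £397.54 − £386.08 = £11.46.
Break-even = £500.00 / £11.46 = 43.63 → 44 months.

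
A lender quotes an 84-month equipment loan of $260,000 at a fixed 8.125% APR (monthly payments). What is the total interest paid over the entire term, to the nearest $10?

$81,760

Monthly rate = 8.125%/12 = 0.0067708; payment = 260,000 × 0.0067708 / (1 − (1+0.0067708)^−84) = $4,068.63.
Total paid = 84 × $4,068.63 = $341,764.92; interest = $341,764.92 − $260,000 = $81,764.92.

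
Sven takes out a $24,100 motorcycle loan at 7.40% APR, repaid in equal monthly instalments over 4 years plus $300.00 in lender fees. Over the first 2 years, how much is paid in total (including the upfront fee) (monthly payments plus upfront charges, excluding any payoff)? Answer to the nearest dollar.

$14,258

At 7.40% the monthly rate is 0.0061667, so the payment is 24,100 × 0.0061667 / (1 − 1.0061667^−48) = $581.59.
Total outlay = 24 × $581.59 + $300.00 = $14,258.16.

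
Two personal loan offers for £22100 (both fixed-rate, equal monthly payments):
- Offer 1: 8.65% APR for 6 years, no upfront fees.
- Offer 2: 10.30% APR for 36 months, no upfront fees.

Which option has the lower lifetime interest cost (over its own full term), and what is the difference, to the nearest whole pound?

Offer 1: at 8.65% the monthly rate is 0.0072083, so the payment is 22,100 × 0.0072083 / (1 − 1.0072083^−72) = £394.54.
Total interest on Offer 1 = 72 × £394.54 − £22,100 = £6,306.88.
Offer 2: monthly rate = 10.3%/12 = 0.0085833; payment = 22,100 × 0.0085833 / (1 − (1+0.0085833)^−36) = £716.22.
Total interest on Offer 2 = 36 × £716.22 − £22,100 = £3,683.92.
Offer 2 is lower by £2,622.96.

Offer 2 by £2,623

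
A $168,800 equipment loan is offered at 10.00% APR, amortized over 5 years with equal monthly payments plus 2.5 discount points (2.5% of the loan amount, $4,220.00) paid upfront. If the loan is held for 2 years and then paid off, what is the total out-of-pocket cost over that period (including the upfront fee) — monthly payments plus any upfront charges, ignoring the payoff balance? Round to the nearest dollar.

$90,296

Monthly rate = 10%/12 = 0.0083333; payment = 168,800 × 0.0083333 / (1 − (1+0.0083333)^−60) = $3,586.50.
Total outlay = 24 × $3,586.50 + $4,220.00 = $90,296.00.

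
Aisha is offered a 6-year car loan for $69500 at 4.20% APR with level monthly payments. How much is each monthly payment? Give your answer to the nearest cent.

$1,093.68

At 4.20% the monthly rate is 0.0035000, so the payment is 69,500 × 0.0035000 / (1 − 1.0035000^−72) = $1,093.68.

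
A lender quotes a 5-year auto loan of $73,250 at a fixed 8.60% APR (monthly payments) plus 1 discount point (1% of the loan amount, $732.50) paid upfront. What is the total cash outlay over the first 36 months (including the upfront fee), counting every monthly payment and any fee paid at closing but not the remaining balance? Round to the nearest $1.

At 8.60% the monthly rate is 0.0071667, so the payment is 73,250 × 0.0071667 / (1 − 1.0071667^−60) = $1,506.37.
Total outlay = 36 × $1,506.37 + $732.50 = $54,961.82.

$54,962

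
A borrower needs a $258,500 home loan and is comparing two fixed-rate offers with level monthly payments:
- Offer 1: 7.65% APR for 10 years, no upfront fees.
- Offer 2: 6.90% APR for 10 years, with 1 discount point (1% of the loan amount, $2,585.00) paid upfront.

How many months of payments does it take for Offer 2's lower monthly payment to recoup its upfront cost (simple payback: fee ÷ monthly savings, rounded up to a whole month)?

Offer 1: monthly rate = 7.65%/12 = 0.0063750; payment = 258,500 × 0.0063750 / (1 − (1+0.0063750)^−120) = $3,088.72.
Offer 2: at 6.90% the monthly rate is 0.0057500, so the payment is 258,500 × 0.0057500 / (1 − 1.0057500^−120) = $2,988.10.
Monthly savings = $3,088.72 − $2,988.10 = $100.62.
Break-even = $2,585.00 / $100.62 = 25.69 → 26 months.

26 months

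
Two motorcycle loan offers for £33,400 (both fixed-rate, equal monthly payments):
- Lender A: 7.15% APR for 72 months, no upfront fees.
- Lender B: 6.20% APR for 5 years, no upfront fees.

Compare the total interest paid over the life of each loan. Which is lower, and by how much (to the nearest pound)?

Lender B by £2,243

Lender A: monthly rate = 7.15%/12 = 0.0059583; payment = 33,400 × 0.0059583 / (1 − (1+0.0059583)^−72) = £571.85.
Total interest on Lender A = 72 × £571.85 − £33,400 = £7,773.20.
Lender B: at 6.20% the monthly rate is 0.0051667, so the payment is 33,400 × 0.0051667 / (1 − 1.0051667^−60) = £648.83.
Total interest on Lender B = 60 × £648.83 − £33,400 = £5,529.80.
Lender B is lower by £2,243.40.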